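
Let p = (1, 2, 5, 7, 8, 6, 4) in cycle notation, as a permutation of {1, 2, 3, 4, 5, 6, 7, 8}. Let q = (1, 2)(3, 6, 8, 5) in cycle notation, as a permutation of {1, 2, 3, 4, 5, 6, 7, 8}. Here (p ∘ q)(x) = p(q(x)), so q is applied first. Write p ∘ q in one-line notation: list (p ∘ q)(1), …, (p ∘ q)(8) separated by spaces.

(p ∘ q)(x) = p(q(x)). Computing each image: p(q(1)) = p(2) = 5, p(q(2)) = p(1) = 2, p(q(3)) = p(6) = 4, p(q(4)) = p(4) = 1, p(q(5)) = p(3) = 3, p(q(6)) = p(8) = 6, p(q(7)) = p(7) = 8, p(q(8)) = p(5) = 7.
Hence p ∘ q = [5 2 4 1 3 6 8 7].

5 2 4 1 3 6 8 7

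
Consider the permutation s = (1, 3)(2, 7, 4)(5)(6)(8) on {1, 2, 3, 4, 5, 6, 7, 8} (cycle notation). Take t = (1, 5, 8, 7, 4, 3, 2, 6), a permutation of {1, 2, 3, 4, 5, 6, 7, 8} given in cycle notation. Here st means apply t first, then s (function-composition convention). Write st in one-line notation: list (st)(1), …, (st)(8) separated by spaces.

5 6 7 1 8 3 2 4

(st)(x) = s(t(x)). Computing each image: s(t(1)) = s(5) = 5, s(t(2)) = s(6) = 6, s(t(3)) = s(2) = 7, s(t(4)) = s(3) = 1, s(t(5)) = s(8) = 8, s(t(6)) = s(1) = 3, s(t(7)) = s(4) = 2, s(t(8)) = s(7) = 4.
Hence st = [5 6 7 1 8 3 2 4].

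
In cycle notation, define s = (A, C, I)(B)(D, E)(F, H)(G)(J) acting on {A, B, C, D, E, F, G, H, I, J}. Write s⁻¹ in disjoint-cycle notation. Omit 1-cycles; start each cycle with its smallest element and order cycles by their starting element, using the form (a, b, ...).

If s sends a → b within a cycle, s⁻¹ sends b → a; equivalently, reverse each cycle.
Reversing each cycle of s and rotating so the smallest element leads gives (A, I, C)(D, E)(F, H).

(A, I, C)(D, E)(F, H)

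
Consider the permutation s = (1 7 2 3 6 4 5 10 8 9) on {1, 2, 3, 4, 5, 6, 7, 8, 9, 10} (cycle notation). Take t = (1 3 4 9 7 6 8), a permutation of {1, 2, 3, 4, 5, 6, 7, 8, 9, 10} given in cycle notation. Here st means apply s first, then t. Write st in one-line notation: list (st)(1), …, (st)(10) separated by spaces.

(st)(x) = t(s(x)). Computing each image: t(s(1)) = t(7) = 6, t(s(2)) = t(3) = 4, t(s(3)) = t(6) = 8, t(s(4)) = t(5) = 5, t(s(5)) = t(10) = 10, t(s(6)) = t(4) = 9, t(s(7)) = t(2) = 2, t(s(8)) = t(9) = 7, t(s(9)) = t(1) = 3, t(s(10)) = t(8) = 1.
Hence st = [6 4 8 5 10 9 2 7 3 1].

6 4 8 5 10 9 2 7 3 1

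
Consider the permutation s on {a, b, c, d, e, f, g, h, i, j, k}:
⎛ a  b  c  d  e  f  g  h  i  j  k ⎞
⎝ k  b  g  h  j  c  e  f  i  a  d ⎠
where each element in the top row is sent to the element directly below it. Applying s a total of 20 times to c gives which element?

e

Tracing c → g → … returns to c after 9 steps, so c lies in a 9-cycle (a k d h f c g e j).
Since the cycle has length 9, s^20 acts on it the same as s^2 (20 mod 9 = 2).
Advancing 2 steps from c: c → g → e.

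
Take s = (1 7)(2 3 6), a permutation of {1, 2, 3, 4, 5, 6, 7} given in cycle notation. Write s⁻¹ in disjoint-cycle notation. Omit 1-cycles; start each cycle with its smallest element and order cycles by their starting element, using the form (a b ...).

Inverting a permutation written in cycle notation just reverses the order within every cycle.
Reversing each cycle of s and rotating so the smallest element leads gives (1 7)(2 6 3).

(1 7)(2 6 3)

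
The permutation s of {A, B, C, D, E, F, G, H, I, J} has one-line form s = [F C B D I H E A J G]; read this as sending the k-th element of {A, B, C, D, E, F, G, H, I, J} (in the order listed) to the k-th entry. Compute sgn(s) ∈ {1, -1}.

1

In disjoint-cycle form the cycle lengths are 4, 3, 2, 1.
A cycle is odd iff its length is even; s has 2 even-length cycles, so sgn(s) = (−1)^2 and s is even.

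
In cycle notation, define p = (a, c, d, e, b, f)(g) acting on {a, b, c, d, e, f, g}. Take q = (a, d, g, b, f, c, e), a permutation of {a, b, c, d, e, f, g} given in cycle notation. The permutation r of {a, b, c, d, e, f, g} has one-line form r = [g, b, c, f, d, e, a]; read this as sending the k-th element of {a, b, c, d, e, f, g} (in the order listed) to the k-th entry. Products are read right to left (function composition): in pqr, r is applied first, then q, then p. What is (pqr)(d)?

d

Apply the permutations in order: r(d) = f, then q(f) = c, then p(c) = d. So (pqr)(d) = d.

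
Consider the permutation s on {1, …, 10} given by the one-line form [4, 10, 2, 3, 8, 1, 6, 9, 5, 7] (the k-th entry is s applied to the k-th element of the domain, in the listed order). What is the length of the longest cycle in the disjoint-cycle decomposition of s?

7

Decomposing into disjoint cycles gives (1 4 3 2 10 7 6)(5 8 9); the longest has length 7.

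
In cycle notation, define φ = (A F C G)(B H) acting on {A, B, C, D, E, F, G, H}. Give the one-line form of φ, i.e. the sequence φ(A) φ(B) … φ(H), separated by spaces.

F H G D E C A B

Reading each image from the cycles: A↦F, B↦H, C↦G, D↦D, E↦E, F↦C, G↦A, H↦B.
Listing these in domain order gives F H G D E C A B.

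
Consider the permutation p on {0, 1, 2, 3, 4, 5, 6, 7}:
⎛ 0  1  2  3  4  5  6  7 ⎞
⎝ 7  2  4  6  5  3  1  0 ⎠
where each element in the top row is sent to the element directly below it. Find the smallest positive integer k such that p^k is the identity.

6

Decomposing into disjoint cycles gives cycle lengths 6, 2.
The order of p is the least common multiple of its cycle lengths: lcm(6, 2) = 6.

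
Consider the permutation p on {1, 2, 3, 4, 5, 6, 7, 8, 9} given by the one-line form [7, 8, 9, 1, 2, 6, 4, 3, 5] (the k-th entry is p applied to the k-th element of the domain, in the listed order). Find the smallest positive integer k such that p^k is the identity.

15

Decomposing into disjoint cycles gives cycle lengths 5, 3, 1.
Since disjoint cycles commute, ord(p) = lcm(5, 3) = 15.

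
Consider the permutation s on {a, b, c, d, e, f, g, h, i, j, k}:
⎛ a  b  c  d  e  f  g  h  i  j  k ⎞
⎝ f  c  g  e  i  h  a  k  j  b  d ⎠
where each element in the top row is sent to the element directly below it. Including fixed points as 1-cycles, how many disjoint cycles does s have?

The cycle decomposition is (a, f, h, k, d, e, i, j, b, c, g), which has 1 cycle (counting 1-cycles).

1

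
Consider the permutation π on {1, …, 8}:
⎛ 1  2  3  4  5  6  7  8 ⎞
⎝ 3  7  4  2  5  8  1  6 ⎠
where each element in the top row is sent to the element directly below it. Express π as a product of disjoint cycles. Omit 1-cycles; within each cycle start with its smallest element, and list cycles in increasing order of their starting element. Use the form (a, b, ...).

(1, 3, 4, 2, 7)(6, 8)

Start at 1 and follow images: 1 → 3 → 4 → 2 → 7 → 1, giving the cycle (1, 3, 4, 2, 7).
Repeating from the next unused element and collecting all non-trivial cycles gives (1, 3, 4, 2, 7)(6, 8).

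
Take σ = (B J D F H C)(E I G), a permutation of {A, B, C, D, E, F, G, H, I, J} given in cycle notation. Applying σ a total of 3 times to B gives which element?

F

B lies in the 6-cycle (B J D F H C).
Advancing 3 steps from B: B → J → D → F.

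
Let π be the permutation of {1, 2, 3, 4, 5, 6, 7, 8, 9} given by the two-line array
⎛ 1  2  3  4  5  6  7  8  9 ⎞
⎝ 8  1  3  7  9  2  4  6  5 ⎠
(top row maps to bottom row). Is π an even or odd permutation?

In disjoint-cycle form the cycle lengths are 4, 2, 2, 1.
A cycle of length ℓ contributes ℓ−1 transpositions, so π is a product of 3 + 1 + 1 = 5 transpositions — odd.

odd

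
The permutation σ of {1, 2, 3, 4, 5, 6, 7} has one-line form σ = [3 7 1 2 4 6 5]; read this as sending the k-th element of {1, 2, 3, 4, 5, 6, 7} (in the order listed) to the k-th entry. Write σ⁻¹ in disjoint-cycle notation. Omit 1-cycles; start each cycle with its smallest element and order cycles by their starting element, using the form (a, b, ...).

(1, 3)(2, 4, 5, 7)

First write σ in disjoint cycles: (1, 3)(2, 7, 5, 4).
The inverse reverses every cycle; in canonical form, σ⁻¹ = (1, 3)(2, 4, 5, 7).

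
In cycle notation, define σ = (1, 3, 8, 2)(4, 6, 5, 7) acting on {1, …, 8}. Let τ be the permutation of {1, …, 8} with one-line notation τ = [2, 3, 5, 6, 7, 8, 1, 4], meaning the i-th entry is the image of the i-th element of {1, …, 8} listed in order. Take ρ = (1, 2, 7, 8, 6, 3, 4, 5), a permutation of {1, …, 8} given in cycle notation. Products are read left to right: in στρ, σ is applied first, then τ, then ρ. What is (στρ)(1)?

1

(στρ)(1) = ρ(τ(σ(1))). σ(1) = 3, then τ(3) = 5, then ρ(5) = 1, so the result is 1.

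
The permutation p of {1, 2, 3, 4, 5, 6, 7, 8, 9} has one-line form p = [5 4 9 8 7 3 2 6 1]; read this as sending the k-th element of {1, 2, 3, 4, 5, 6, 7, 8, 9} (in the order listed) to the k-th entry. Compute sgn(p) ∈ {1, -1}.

In disjoint-cycle form the cycle lengths are 9.
A cycle is odd iff its length is even; p has 0 even-length cycles, so sgn(p) = (−1)^0 and p is even.

1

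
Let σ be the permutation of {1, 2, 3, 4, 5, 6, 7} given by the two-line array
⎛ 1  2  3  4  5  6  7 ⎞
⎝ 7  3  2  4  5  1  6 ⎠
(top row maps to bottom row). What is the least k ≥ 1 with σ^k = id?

The disjoint-cycle form of σ has cycle lengths 3, 2, 1, 1.
The order of σ is the least common multiple of its cycle lengths: lcm(3, 2) = 6.

6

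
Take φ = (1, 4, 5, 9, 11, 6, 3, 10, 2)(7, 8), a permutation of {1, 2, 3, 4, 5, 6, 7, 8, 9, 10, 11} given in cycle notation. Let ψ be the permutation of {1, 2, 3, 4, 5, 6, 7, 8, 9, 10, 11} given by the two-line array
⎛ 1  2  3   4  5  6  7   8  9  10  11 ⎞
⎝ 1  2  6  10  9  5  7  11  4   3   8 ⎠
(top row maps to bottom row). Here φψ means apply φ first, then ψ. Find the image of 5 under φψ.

(φψ)(5) = ψ(φ(5)). φ(5) = 9, then ψ(9) = 4. So (φψ)(5) = 4.

4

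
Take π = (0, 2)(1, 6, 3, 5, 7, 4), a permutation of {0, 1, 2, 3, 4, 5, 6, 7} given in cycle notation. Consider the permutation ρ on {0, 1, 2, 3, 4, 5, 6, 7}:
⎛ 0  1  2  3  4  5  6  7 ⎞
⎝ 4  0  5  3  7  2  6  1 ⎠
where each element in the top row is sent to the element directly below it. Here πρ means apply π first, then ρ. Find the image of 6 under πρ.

First apply π: π(6) = 3, then ρ(3) = 3. Thus (πρ)(6) = 3.

3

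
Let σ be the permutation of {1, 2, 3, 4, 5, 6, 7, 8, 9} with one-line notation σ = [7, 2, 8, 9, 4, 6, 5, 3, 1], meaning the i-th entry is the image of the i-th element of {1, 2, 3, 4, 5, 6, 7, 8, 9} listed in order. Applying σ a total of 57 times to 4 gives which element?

1

Tracing 4 → 9 → … returns to 4 after 5 steps, so 4 lies in a 5-cycle (1, 7, 5, 4, 9).
Powers repeat with period 5 on this cycle, and 57 mod 5 = 2, so σ^57(4) = σ^2(4).
Advancing 2 steps from 4: 4 → 9 → 1.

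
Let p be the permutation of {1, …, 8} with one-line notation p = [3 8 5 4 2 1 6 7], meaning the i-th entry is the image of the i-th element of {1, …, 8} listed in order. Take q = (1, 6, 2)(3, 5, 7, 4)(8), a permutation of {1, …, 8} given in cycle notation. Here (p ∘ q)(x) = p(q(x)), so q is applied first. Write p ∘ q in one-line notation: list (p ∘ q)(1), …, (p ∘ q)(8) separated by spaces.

1 3 2 5 6 8 4 7

For each element, apply q then p: 1 → 6 → 1; 2 → 1 → 3; 3 → 5 → 2; 4 → 3 → 5; 5 → 7 → 6; 6 → 2 → 8; 7 → 4 → 4; 8 → 8 → 7.
Collecting the images, p ∘ q = [1 3 2 5 6 8 4 7].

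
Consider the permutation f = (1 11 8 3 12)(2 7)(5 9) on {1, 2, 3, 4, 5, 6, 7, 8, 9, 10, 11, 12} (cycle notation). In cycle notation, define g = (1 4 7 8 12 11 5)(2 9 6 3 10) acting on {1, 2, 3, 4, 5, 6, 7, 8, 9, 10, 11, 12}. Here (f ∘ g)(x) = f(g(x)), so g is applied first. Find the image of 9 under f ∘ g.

(f ∘ g)(9) = f(g(9)). g(9) = 6, then f(6) = 6. So (f ∘ g)(9) = 6.

6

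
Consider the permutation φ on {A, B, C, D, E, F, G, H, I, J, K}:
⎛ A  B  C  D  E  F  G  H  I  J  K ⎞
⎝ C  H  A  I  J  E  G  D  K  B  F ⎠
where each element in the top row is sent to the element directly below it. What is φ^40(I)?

I

Tracing I → K → … returns to I after 8 steps, so I lies in an 8-cycle (B H D I K F E J).
Since the cycle has length 8, φ^40 acts on it the same as φ^0 (40 mod 8 = 0).
So φ^40(I) = I.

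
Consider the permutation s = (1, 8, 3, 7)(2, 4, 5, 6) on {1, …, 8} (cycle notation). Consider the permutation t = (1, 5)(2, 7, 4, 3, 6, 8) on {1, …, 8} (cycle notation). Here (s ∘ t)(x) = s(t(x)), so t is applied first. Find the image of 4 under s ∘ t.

First apply t: t(4) = 3, then s(3) = 7. Thus (s ∘ t)(4) = 7.

7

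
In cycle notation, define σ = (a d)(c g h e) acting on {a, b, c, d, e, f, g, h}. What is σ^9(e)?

e lies in the 4-cycle (c g h e).
On a 4-cycle, σ^4 is the identity, so σ^9 = σ^1 there (9 ≡ 1 mod 4).
Advancing 1 step from e: e → c.

c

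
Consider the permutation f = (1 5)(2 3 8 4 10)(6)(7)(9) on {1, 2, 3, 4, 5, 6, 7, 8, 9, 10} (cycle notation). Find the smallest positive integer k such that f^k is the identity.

10

The disjoint cycles have lengths 5, 2, 1, 1, 1.
The order is lcm(5, 2) = 10.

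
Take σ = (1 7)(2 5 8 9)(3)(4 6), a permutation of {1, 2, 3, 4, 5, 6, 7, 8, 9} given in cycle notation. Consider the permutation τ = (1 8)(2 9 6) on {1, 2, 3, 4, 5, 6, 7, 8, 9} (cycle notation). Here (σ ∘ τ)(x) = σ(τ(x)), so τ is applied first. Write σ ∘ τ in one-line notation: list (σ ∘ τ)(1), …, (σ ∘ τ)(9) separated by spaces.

For each element, apply τ then σ: 1 → 8 → 9; 2 → 9 → 2; 3 → 3 → 3; 4 → 4 → 6; 5 → 5 → 8; 6 → 2 → 5; 7 → 7 → 1; 8 → 1 → 7; 9 → 6 → 4.
So σ ∘ τ in one-line form is 9 2 3 6 8 5 1 7 4.

9 2 3 6 8 5 1 7 4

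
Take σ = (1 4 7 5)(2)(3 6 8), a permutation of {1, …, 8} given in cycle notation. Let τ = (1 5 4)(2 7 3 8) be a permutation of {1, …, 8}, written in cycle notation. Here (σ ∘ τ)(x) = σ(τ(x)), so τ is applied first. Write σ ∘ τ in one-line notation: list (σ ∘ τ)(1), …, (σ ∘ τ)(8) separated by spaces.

(σ ∘ τ)(x) = σ(τ(x)). Computing each image: σ(τ(1)) = σ(5) = 1, σ(τ(2)) = σ(7) = 5, σ(τ(3)) = σ(8) = 3, σ(τ(4)) = σ(1) = 4, σ(τ(5)) = σ(4) = 7, σ(τ(6)) = σ(6) = 8, σ(τ(7)) = σ(3) = 6, σ(τ(8)) = σ(2) = 2.
Hence σ ∘ τ = [1 5 3 4 7 8 6 2].

1 5 3 4 7 8 6 2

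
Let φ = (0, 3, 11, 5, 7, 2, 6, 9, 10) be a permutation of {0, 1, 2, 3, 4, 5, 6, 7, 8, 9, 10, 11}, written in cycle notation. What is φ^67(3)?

3 lies in the 9-cycle (0, 3, 11, 5, 7, 2, 6, 9, 10).
Since the cycle has length 9, φ^67 acts on it the same as φ^4 (67 mod 9 = 4).
Advancing 4 steps from 3: 3 → 11 → 5 → 7 → 2.

2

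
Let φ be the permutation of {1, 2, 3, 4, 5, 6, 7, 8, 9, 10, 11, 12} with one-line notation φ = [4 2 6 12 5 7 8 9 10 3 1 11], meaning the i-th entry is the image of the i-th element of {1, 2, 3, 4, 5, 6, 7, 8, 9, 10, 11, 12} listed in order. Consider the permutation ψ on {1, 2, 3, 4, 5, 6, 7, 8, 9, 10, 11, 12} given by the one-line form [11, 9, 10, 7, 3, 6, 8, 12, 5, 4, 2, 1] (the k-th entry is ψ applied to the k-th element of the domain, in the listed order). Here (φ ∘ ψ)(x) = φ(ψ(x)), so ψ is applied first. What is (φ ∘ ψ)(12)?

4

First apply ψ: ψ(12) = 1, then φ(1) = 4. Thus (φ ∘ ψ)(12) = 4.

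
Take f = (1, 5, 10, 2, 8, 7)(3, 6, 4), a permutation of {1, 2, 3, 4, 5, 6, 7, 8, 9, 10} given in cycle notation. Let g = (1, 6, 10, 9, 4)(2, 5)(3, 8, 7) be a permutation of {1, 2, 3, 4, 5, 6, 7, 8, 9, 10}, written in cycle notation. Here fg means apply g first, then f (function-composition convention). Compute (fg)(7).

g(7) = 3, then f(3) = 6; composing gives (fg)(7) = 6.

6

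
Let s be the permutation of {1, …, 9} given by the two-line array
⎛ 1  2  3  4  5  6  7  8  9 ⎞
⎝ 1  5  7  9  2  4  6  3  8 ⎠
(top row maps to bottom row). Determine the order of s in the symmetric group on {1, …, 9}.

6

The disjoint-cycle form of s has cycle lengths 6, 2, 1.
Since disjoint cycles commute, ord(s) = lcm(6, 2) = 6.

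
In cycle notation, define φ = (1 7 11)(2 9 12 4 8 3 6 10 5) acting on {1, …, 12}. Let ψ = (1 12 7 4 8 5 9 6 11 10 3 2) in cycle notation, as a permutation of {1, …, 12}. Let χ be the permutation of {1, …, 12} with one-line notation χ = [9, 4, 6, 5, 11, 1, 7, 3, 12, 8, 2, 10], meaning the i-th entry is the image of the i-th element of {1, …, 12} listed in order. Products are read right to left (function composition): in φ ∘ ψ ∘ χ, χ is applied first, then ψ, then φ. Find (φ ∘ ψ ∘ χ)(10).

2

Apply the permutations in order: χ(10) = 8, then ψ(8) = 5, then φ(5) = 2. So (φ ∘ ψ ∘ χ)(10) = 2.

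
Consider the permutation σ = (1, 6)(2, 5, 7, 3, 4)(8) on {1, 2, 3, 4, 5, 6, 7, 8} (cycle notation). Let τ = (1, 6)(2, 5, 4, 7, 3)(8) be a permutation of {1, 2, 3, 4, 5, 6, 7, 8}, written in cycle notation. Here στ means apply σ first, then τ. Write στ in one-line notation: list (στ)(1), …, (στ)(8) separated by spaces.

Chase each element through σ then τ: 1 → 6 → 1; 2 → 5 → 4; 3 → 4 → 7; 4 → 2 → 5; 5 → 7 → 3; 6 → 1 → 6; 7 → 3 → 2; 8 → 8 → 8.
Collecting the images, στ = [1 4 7 5 3 6 2 8].

1 4 7 5 3 6 2 8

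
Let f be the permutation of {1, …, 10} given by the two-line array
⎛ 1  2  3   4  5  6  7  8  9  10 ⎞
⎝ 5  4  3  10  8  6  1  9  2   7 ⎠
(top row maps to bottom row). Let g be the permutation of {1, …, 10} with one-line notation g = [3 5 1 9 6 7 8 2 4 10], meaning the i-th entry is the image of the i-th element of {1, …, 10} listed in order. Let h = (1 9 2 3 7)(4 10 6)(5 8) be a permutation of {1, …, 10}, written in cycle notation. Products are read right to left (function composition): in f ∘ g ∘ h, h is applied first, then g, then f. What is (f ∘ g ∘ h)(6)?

Chase 6: h(6) = 4; g(4) = 9; f(9) = 2. Hence (f ∘ g ∘ h)(6) = 2.

2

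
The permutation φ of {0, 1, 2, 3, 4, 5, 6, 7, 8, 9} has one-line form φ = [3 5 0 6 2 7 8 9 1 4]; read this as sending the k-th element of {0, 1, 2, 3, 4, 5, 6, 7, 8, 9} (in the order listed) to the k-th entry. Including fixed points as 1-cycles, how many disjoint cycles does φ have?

The cycle decomposition is (0 3 6 8 1 5 7 9 4 2), which has 1 cycle (counting 1-cycles).

1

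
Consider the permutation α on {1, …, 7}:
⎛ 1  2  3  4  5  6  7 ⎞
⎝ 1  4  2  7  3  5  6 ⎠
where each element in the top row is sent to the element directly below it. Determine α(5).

The entry below 5 in the array is 3, so α(5) = 3.

3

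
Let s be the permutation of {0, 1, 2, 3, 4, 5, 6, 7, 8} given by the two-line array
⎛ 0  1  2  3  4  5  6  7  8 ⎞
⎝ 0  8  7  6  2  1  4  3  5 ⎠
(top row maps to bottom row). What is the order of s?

15

The disjoint-cycle form of s has cycle lengths 5, 3, 1.
Since disjoint cycles commute, ord(s) = lcm(5, 3) = 15.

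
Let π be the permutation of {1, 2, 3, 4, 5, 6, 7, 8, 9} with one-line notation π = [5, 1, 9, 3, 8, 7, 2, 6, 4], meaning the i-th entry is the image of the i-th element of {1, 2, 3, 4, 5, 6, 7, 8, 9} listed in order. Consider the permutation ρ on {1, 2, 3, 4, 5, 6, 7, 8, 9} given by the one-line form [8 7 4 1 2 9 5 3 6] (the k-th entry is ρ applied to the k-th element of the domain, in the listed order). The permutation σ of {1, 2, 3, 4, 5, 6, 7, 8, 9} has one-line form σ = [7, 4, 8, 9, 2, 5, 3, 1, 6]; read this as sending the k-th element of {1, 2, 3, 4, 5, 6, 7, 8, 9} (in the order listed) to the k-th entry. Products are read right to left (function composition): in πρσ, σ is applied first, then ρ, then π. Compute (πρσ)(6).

1

Chase 6: σ(6) = 5; ρ(5) = 2; π(2) = 1. Hence (πρσ)(6) = 1.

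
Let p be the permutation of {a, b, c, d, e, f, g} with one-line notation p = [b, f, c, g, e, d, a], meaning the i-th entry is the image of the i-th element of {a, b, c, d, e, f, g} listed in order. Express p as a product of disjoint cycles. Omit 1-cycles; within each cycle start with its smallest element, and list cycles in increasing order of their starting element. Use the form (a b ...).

(a b f d g)

From a: a → b → f → d → g → a, closing the cycle (a b f d g).
Continuing from each remaining unvisited element yields (a b f d g).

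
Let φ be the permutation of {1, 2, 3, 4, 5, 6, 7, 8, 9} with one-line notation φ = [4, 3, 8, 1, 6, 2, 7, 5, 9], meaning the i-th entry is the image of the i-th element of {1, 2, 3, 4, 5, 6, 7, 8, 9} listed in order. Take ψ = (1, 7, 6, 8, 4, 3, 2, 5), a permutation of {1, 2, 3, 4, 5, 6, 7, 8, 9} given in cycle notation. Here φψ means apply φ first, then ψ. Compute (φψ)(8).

1

φ(8) = 5, then ψ(5) = 1; composing gives (φψ)(8) = 1.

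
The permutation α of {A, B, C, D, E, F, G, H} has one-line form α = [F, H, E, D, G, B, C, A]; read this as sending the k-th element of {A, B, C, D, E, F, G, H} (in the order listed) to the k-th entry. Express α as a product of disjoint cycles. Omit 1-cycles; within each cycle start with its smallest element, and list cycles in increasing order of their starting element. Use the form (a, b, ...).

Start at A and follow images: A → F → B → H → A, giving the cycle (A, F, B, H).
Repeating from the next unused element and collecting all non-trivial cycles gives (A, F, B, H)(C, E, G).

(A, F, B, H)(C, E, G)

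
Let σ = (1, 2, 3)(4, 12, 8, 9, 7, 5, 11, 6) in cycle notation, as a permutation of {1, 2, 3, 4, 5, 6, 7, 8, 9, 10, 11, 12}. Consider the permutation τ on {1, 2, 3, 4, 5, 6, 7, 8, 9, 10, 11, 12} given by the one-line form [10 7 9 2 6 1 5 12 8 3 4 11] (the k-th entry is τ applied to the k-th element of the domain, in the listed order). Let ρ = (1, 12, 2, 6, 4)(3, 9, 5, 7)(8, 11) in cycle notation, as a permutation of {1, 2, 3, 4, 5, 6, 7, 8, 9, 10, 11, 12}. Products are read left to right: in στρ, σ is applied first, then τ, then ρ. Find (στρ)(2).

Chase 2: σ(2) = 3; τ(3) = 9; ρ(9) = 5. Hence (στρ)(2) = 5.

5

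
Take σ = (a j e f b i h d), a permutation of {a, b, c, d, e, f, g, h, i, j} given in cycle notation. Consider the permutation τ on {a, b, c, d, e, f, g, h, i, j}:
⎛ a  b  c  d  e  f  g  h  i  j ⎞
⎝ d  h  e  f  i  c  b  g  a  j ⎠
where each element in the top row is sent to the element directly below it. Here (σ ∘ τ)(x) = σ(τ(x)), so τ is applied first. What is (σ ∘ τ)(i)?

(σ ∘ τ)(i) = σ(τ(i)). τ(i) = a, then σ(a) = j. So (σ ∘ τ)(i) = j.

j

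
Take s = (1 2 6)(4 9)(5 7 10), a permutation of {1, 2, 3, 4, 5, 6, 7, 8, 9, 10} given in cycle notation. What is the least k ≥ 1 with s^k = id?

The cycle type of s is (3, 3, 2, 1, 1).
The order is lcm(3, 3, 2) = 6.

6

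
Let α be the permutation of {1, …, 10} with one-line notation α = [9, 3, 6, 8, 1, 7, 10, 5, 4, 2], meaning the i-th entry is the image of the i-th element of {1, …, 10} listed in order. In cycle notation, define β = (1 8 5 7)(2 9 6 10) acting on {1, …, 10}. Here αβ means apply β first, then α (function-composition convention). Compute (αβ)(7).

9

β(7) = 1, then α(1) = 9; composing gives (αβ)(7) = 9.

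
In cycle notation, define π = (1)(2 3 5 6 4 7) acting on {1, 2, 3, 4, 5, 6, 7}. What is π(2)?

3

Within (2 3 5 6 4 7), 2 ↦ 3.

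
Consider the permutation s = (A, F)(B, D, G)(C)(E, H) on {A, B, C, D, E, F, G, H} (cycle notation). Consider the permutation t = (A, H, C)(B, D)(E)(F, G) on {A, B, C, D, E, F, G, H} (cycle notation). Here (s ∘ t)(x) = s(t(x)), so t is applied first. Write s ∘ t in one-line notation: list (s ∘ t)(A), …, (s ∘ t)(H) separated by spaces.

E G F D H B A C

For each element, apply t then s: A → H → E; B → D → G; C → A → F; D → B → D; E → E → H; F → G → B; G → F → A; H → C → C.
Collecting the images, s ∘ t = [E G F D H B A C].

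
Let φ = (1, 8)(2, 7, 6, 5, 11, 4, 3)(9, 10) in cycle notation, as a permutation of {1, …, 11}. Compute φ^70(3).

3 lies in the 7-cycle (2, 7, 6, 5, 11, 4, 3).
Powers repeat with period 7 on this cycle, and 70 mod 7 = 0, so φ^70(3) = φ^0(3).
So φ^70(3) = 3.

3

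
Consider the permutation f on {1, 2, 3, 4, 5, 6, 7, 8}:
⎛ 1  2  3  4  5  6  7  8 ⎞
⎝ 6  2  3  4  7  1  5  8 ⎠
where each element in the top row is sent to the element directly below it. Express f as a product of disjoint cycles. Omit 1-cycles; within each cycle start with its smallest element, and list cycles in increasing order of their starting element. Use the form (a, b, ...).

Start at 1 and follow images: 1 → 6 → 1, giving the cycle (1, 6).
Continuing from each remaining unvisited element yields (1, 6)(5, 7).

(1, 6)(5, 7)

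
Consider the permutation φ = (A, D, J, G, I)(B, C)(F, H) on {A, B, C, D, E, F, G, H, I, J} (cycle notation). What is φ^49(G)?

G lies in the 5-cycle (A, D, J, G, I).
Powers repeat with period 5 on this cycle, and 49 mod 5 = 4, so φ^49(G) = φ^4(G).
Advancing 4 steps from G: G → I → A → D → J.

J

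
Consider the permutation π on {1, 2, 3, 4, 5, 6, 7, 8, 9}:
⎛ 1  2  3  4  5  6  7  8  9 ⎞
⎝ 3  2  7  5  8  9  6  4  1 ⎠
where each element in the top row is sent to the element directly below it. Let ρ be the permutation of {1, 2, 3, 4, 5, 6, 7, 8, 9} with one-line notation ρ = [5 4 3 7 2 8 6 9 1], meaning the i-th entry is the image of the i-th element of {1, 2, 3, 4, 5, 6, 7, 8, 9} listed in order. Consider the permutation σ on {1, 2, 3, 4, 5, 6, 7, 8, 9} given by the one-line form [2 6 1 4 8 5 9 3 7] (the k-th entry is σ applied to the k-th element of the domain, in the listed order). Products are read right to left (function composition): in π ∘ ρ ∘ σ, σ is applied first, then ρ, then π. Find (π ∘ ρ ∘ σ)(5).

1

(π ∘ ρ ∘ σ)(5) = π(ρ(σ(5))). σ(5) = 8, then ρ(8) = 9, then π(9) = 1, so the result is 1.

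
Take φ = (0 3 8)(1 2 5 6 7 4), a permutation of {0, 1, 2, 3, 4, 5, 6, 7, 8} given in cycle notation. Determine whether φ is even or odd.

odd

The cycle lengths are 6, 3.
A cycle of length ℓ contributes ℓ−1 transpositions, so φ is a product of 5 + 2 = 7 transpositions — odd.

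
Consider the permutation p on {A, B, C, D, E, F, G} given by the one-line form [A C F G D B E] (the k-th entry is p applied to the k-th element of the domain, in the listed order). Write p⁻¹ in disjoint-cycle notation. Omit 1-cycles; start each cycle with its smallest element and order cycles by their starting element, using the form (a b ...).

(B F C)(D E G)

First write p in disjoint cycles: (B C F)(D G E).
Reversing each cycle (and rotating so the smallest element leads) gives p⁻¹ = (B F C)(D E G).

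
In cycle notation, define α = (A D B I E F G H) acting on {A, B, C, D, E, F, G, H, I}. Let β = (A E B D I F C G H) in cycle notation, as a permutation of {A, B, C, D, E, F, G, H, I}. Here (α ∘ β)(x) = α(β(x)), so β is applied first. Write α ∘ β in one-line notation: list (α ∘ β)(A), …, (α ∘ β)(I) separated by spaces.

F B H E I C A D G

(α ∘ β)(x) = α(β(x)). Computing each image: α(β(A)) = α(E) = F, α(β(B)) = α(D) = B, α(β(C)) = α(G) = H, α(β(D)) = α(I) = E, α(β(E)) = α(B) = I, α(β(F)) = α(C) = C, α(β(G)) = α(H) = A, α(β(H)) = α(A) = D, α(β(I)) = α(F) = G.
Hence α ∘ β = [F B H E I C A D G].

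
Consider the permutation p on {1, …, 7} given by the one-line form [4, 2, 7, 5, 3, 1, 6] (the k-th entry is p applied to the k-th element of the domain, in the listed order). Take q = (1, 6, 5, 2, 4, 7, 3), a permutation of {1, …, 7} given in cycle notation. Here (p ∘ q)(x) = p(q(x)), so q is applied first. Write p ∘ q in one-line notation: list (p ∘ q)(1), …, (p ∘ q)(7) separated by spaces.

1 5 4 6 2 3 7

(p ∘ q)(x) = p(q(x)). Computing each image: p(q(1)) = p(6) = 1, p(q(2)) = p(4) = 5, p(q(3)) = p(1) = 4, p(q(4)) = p(7) = 6, p(q(5)) = p(2) = 2, p(q(6)) = p(5) = 3, p(q(7)) = p(3) = 7.
Hence p ∘ q = [1 5 4 6 2 3 7].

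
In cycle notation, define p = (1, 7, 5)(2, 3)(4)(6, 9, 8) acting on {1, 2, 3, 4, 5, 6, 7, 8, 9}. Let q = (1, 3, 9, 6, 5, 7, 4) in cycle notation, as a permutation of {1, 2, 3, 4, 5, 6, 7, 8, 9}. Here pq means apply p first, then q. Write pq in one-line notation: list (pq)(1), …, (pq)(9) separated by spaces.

4 9 2 1 3 6 7 5 8

(pq)(x) = q(p(x)). Computing each image: q(p(1)) = q(7) = 4, q(p(2)) = q(3) = 9, q(p(3)) = q(2) = 2, q(p(4)) = q(4) = 1, q(p(5)) = q(1) = 3, q(p(6)) = q(9) = 6, q(p(7)) = q(5) = 7, q(p(8)) = q(6) = 5, q(p(9)) = q(8) = 8.
Hence pq = [4 9 2 1 3 6 7 5 8].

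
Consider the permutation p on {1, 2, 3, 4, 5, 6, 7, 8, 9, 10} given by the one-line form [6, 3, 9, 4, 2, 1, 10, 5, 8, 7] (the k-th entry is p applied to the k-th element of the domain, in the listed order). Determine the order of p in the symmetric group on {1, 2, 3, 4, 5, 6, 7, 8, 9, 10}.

10

The disjoint-cycle form of p has cycle lengths 5, 2, 2, 1.
The order of p is the least common multiple of its cycle lengths: lcm(5, 2, 2) = 10.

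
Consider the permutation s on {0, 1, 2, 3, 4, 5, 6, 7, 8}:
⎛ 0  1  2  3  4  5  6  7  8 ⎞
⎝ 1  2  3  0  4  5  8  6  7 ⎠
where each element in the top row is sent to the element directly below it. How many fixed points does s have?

2

The fixed points (elements with s(x) = x) are {4, 5}, so there are 2.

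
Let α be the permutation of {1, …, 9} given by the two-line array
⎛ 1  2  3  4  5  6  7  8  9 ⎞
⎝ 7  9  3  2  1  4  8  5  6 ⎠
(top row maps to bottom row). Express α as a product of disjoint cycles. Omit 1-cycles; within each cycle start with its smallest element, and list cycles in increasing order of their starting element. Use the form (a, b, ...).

(1, 7, 8, 5)(2, 9, 6, 4)

From 1: 1 → 7 → 8 → 5 → 1, closing the cycle (1, 7, 8, 5).
Continuing from each remaining unvisited element yields (1, 7, 8, 5)(2, 9, 6, 4).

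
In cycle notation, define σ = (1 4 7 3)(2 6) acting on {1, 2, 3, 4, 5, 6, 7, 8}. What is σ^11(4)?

4 lies in the 4-cycle (1 4 7 3).
Powers repeat with period 4 on this cycle, and 11 mod 4 = 3, so σ^11(4) = σ^3(4).
Stepping 3 places around the cycle: 4 → 7 → 3 → 1.

1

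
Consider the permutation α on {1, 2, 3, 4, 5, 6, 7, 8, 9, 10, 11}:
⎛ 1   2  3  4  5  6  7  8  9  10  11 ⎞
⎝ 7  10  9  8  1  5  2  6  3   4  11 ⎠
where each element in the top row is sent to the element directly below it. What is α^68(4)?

1

Tracing 4 → 8 → … returns to 4 after 8 steps, so 4 lies in an 8-cycle (1, 7, 2, 10, 4, 8, 6, 5).
On an 8-cycle, α^8 is the identity, so α^68 = α^4 there (68 ≡ 4 mod 8).
Advancing 4 steps from 4: 4 → 8 → 6 → 5 → 1.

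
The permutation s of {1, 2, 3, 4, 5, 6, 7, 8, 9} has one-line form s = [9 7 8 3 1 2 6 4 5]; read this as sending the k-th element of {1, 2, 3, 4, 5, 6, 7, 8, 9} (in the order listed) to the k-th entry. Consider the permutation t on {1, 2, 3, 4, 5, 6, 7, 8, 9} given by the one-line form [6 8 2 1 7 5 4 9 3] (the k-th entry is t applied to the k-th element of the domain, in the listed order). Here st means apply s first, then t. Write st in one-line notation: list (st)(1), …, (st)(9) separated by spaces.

3 4 9 2 6 8 5 1 7

For each element, apply s then t: 1 → 9 → 3; 2 → 7 → 4; 3 → 8 → 9; 4 → 3 → 2; 5 → 1 → 6; 6 → 2 → 8; 7 → 6 → 5; 8 → 4 → 1; 9 → 5 → 7.
So st in one-line form is 3 4 9 2 6 8 5 1 7.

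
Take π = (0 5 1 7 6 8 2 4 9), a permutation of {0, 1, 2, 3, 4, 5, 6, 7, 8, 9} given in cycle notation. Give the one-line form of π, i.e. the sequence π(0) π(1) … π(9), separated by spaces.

Image by image: 0↦5, 1↦7, 2↦4, 3↦3, 4↦9, 5↦1, 6↦8, 7↦6, 8↦2, 9↦0.
So the one-line form is 5 7 4 3 9 1 8 6 2 0.

5 7 4 3 9 1 8 6 2 0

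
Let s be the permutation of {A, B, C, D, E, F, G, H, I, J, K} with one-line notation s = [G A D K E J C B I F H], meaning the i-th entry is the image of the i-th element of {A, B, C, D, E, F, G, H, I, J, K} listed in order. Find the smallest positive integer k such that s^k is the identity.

The disjoint-cycle form of s has cycle lengths 7, 2, 1, 1.
The order is lcm(7, 2) = 14.

14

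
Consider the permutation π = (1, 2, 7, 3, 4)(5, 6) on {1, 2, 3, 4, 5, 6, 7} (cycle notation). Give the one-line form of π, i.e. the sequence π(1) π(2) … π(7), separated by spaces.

Reading each image from the cycles: 1↦2, 2↦7, 3↦4, 4↦1, 5↦6, 6↦5, 7↦3.
Listing these in domain order gives 2 7 4 1 6 5 3.

2 7 4 1 6 5 3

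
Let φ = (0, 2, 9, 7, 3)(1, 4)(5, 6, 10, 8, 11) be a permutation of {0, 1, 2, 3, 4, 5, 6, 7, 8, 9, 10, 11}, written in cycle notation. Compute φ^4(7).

9

7 lies in the 5-cycle (0, 2, 9, 7, 3).
Stepping 4 places around the cycle: 7 → 3 → 0 → 2 → 9.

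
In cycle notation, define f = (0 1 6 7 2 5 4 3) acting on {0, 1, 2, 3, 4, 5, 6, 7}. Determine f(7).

Within (0 1 6 7 2 5 4 3), 7 ↦ 2.

2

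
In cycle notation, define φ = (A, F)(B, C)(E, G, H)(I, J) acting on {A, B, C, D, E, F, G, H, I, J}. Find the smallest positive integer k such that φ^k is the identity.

6

The cycle type of φ is (3, 2, 2, 2, 1).
Since disjoint cycles commute, ord(φ) = lcm(3, 2, 2, 2) = 6.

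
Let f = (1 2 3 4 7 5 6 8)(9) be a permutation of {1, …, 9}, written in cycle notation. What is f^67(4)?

6

4 lies in the 8-cycle (1 2 3 4 7 5 6 8).
Since the cycle has length 8, f^67 acts on it the same as f^3 (67 mod 8 = 3).
Advancing 3 steps from 4: 4 → 7 → 5 → 6.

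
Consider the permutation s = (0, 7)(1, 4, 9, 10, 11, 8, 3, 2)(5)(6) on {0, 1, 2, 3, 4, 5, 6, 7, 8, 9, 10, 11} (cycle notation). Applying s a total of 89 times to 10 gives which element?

10 lies in the 8-cycle (1, 4, 9, 10, 11, 8, 3, 2).
Since the cycle has length 8, s^89 acts on it the same as s^1 (89 mod 8 = 1).
Advancing 1 step from 10: 10 → 11.

11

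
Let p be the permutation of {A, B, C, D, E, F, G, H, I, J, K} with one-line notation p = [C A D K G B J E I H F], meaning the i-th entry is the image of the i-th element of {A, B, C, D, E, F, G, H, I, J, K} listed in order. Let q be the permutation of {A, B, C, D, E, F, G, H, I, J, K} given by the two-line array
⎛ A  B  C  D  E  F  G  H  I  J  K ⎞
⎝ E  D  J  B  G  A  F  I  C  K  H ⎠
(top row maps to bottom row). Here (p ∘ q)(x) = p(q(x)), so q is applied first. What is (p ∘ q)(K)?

E

q(K) = H, then p(H) = E; composing gives (p ∘ q)(K) = E.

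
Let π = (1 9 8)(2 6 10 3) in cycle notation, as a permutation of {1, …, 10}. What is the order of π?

12

The cycle type of π is (4, 3, 1, 1, 1).
The order of π is the least common multiple of its cycle lengths: lcm(4, 3) = 12.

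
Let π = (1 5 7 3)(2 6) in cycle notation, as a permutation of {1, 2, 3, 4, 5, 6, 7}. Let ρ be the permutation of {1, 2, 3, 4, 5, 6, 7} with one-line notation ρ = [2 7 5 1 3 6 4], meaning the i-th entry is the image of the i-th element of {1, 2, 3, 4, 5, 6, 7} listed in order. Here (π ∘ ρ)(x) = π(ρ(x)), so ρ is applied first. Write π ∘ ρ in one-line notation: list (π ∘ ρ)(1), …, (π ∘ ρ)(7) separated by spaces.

Chase each element through ρ then π: 1 → 2 → 6; 2 → 7 → 3; 3 → 5 → 7; 4 → 1 → 5; 5 → 3 → 1; 6 → 6 → 2; 7 → 4 → 4.
So π ∘ ρ in one-line form is 6 3 7 5 1 2 4.

6 3 7 5 1 2 4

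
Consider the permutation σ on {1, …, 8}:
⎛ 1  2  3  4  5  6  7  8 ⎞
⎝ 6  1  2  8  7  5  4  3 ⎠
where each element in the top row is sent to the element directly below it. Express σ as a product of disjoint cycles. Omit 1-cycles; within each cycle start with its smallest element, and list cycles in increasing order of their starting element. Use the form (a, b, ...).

Start at 1 and follow images: 1 → 6 → 5 → 7 → 4 → 8 → 3 → 2 → 1, giving the cycle (1, 6, 5, 7, 4, 8, 3, 2).
Repeating from the next unused element and collecting all non-trivial cycles gives (1, 6, 5, 7, 4, 8, 3, 2).

(1, 6, 5, 7, 4, 8, 3, 2)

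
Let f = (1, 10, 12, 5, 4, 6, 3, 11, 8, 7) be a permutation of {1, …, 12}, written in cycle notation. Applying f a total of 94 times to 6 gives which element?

7

6 lies in the 10-cycle (1, 10, 12, 5, 4, 6, 3, 11, 8, 7).
Since the cycle has length 10, f^94 acts on it the same as f^4 (94 mod 10 = 4).
Stepping 4 places around the cycle: 6 → 3 → 11 → 8 → 7.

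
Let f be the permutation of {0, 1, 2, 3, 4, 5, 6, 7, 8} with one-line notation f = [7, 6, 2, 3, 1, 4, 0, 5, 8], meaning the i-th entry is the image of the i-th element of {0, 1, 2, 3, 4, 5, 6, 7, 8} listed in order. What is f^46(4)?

Tracing 4 → 1 → … returns to 4 after 6 steps, so 4 lies in a 6-cycle (0, 7, 5, 4, 1, 6).
On a 6-cycle, f^6 is the identity, so f^46 = f^4 there (46 ≡ 4 mod 6).
Stepping 4 places around the cycle: 4 → 1 → 6 → 0 → 7.

7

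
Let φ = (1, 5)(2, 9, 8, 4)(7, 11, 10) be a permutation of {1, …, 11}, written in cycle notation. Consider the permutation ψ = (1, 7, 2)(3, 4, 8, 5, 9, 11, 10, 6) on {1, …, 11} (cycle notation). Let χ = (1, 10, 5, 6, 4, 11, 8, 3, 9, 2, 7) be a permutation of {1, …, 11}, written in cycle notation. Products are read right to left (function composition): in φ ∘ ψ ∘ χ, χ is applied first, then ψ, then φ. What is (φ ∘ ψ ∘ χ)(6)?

4

Apply the permutations in order: χ(6) = 4, then ψ(4) = 8, then φ(8) = 4. So (φ ∘ ψ ∘ χ)(6) = 4.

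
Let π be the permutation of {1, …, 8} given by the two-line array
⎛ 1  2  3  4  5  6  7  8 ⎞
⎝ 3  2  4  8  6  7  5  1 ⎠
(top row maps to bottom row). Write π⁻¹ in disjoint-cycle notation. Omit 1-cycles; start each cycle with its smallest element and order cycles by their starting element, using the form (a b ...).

First write π in disjoint cycles: (1 3 4 8)(5 6 7).
Reversing each cycle (and rotating so the smallest element leads) gives π⁻¹ = (1 8 4 3)(5 7 6).

(1 8 4 3)(5 7 6)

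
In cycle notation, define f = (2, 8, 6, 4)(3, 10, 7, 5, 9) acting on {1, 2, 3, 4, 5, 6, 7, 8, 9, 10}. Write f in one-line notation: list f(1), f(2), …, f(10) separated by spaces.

1 8 10 2 9 4 5 6 3 7

Each element maps to the next entry in its cycle (wrapping to the front): 1→1, 2→8, 3→10, 4→2, 5→9, 6→4, 7→5, 8→6, 9→3, 10→7.
So the one-line form is 1 8 10 2 9 4 5 6 3 7.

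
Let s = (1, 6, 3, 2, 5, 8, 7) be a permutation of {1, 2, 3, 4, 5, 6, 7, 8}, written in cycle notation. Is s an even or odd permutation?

even

The cycle lengths are 7, 1.
A cycle of length ℓ contributes ℓ−1 transpositions, so s is a product of 6 transpositions — even.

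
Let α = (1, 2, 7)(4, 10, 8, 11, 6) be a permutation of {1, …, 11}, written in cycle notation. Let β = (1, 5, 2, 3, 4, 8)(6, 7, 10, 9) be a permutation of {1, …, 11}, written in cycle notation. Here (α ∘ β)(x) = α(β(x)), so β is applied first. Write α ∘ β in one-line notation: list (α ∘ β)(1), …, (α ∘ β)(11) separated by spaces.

(α ∘ β)(x) = α(β(x)). Computing each image: α(β(1)) = α(5) = 5, α(β(2)) = α(3) = 3, α(β(3)) = α(4) = 10, α(β(4)) = α(8) = 11, α(β(5)) = α(2) = 7, α(β(6)) = α(7) = 1, α(β(7)) = α(10) = 8, α(β(8)) = α(1) = 2, α(β(9)) = α(6) = 4, α(β(10)) = α(9) = 9, α(β(11)) = α(11) = 6.
Hence α ∘ β = [5 3 10 11 7 1 8 2 4 9 6].

5 3 10 11 7 1 8 2 4 9 6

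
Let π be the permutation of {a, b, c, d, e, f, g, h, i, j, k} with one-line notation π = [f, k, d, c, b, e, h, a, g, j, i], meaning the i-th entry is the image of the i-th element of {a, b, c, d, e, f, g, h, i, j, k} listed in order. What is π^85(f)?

Tracing f → e → … returns to f after 8 steps, so f lies in an 8-cycle (a f e b k i g h).
Since the cycle has length 8, π^85 acts on it the same as π^5 (85 mod 8 = 5).
Advancing 5 steps from f: f → e → b → k → i → g.

g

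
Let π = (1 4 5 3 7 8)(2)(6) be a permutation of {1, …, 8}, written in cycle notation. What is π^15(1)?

1 lies in the 6-cycle (1 4 5 3 7 8).
Powers repeat with period 6 on this cycle, and 15 mod 6 = 3, so π^15(1) = π^3(1).
Advancing 3 steps from 1: 1 → 4 → 5 → 3.

3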